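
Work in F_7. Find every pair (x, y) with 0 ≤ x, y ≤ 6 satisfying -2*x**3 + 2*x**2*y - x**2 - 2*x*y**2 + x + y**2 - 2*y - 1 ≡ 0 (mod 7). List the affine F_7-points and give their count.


Affine F_7-points: {(0, 4), (0, 5), (1, 2), (1, 5), (2, 3), (2, 6), (3, 2), (3, 4), (4, 4)}; count = 9.

For each of the 49 pairs (x, y) ∈ F_7², evaluate f(x, y) mod 7. Record the zeros.
  x = 0: [0↦6, 1↦5, 2↦6, 3↦2, 4↦0, 5↦0, 6↦2]  zeros at y ∈ {4, 5}
  x = 1: [0↦4, 1↦3, 2↦0, 3↦2, 4↦2, 5↦0, 6↦3]  zeros at y ∈ {2, 5}
  x = 2: [0↦2, 1↦5, 2↦2, 3↦0, 4↦6, 5↦6, 6↦0]  zeros at y ∈ {3, 6}
  x = 3: [0↦2, 1↦6, 2↦0, 3↦5, 4↦0, 5↦6, 6↦2]  zeros at y ∈ {2, 4}
  x = 4: [0↦6, 1↦1, 2↦3, 3↦5, 4↦0, 5↦2, 6↦4]  zeros at y ∈ {4}
  x = 5: [0↦2, 1↦6, 2↦6, 3↦2, 4↦1, 5↦3, 6↦1]  zeros at y ∈ ∅
  x = 6: [0↦6, 1↦2, 2↦4, 3↦5, 4↦5, 5↦4, 6↦2]  zeros at y ∈ ∅
Collecting zeros: affine points = {(0, 4), (0, 5), (1, 2), (1, 5), (2, 3), (2, 6), (3, 2), (3, 4), (4, 4)}.
Total count |C(F_7)_aff| = 9.


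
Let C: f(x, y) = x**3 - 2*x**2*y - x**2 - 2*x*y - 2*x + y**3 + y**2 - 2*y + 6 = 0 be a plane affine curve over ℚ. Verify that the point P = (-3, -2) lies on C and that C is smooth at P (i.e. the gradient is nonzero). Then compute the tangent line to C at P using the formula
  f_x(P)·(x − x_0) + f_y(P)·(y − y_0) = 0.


Tangent line at P: 11*x - 6*y + 21 = 0.

Step 1: f(-3, -2) = 0, so P lies on C.
Step 2: partial derivatives
  f_x(x, y) = 3*x**2 - 4*x*y - 2*x - 2*y - 2, f_y(x, y) = -2*x**2 - 2*x + 3*y**2 + 2*y - 2.
  f_x(P) = 11, f_y(P) = -6 (gradient nonzero, so P is smooth).
Step 3: tangent line at P: 11·(x − -3) + -6·(y − -2) = 0.
Expanding: 11*x - 6*y + 21 = 0.


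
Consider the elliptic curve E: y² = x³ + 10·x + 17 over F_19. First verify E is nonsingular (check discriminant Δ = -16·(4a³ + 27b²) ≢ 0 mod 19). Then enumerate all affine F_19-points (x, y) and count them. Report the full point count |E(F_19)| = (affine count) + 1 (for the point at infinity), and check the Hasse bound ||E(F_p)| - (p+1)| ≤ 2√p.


Affine points = {(0, 6), (0, 13), (1, 3), (1, 16), (2, 8), (2, 11), (3, 6), (3, 13), (4, 8), (4, 11), (8, 1), (8, 18), (9, 0), (13, 8), (13, 11), (16, 6), (16, 13), (18, 5), (18, 14)}; affine count = 19; |E(F_19)| = 20.

Discriminant check: Δ ∝ 4a³ + 27b² = 4·10³ + 27·17² = 4·1000 + 27·289 ≡ 4 (mod 19). Nonzero ⇒ E is nonsingular.
For each x ∈ F_19, compute rhs = x³ + 10·x + 17 mod 19, then count y ∈ F_19 with y² ≡ rhs.
  x = 0: rhs = 17, matching y values: 6, 13 (2 points).
  x = 1: rhs = 9, matching y values: 3, 16 (2 points).
  x = 2: rhs = 7, matching y values: 8, 11 (2 points).
  x = 3: rhs = 17, matching y values: 6, 13 (2 points).
  x = 4: rhs = 7, matching y values: 8, 11 (2 points).
  x = 5: rhs = 2, matching y values: none (0 points).
  x = 6: rhs = 8, matching y values: none (0 points).
  x = 7: rhs = 12, matching y values: none (0 points).
  x = 8: rhs = 1, matching y values: 1, 18 (2 points).
  x = 9: rhs = 0, matching y values: 0 (1 points).
  x = 10: rhs = 15, matching y values: none (0 points).
  x = 11: rhs = 14, matching y values: none (0 points).
  x = 12: rhs = 3, matching y values: none (0 points).
  x = 13: rhs = 7, matching y values: 8, 11 (2 points).
  x = 14: rhs = 13, matching y values: none (0 points).
  x = 15: rhs = 8, matching y values: none (0 points).
  x = 16: rhs = 17, matching y values: 6, 13 (2 points).
  x = 17: rhs = 8, matching y values: none (0 points).
  x = 18: rhs = 6, matching y values: 5, 14 (2 points).
Total affine count: 19.
Full point count |E(F_19)| = 19 + 1 = 20.
Hasse bound: |20 − (19+1)| = |0| = 0 ≤ 2√19 ≈ 8.7178 ✓.


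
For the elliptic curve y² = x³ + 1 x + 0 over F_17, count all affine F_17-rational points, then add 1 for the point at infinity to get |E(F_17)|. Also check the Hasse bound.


Affine points = {(0, 0), (1, 6), (1, 11), (3, 8), (3, 9), (4, 0), (6, 1), (6, 16), (11, 4), (11, 13), (13, 0), (14, 2), (14, 15), (16, 7), (16, 10)}; affine count = 15; |E(F_17)| = 16.

Discriminant check: Δ ∝ 4a³ + 27b² = 4·1³ + 27·0² = 4·1 + 27·0 ≡ 4 (mod 17). Nonzero ⇒ E is nonsingular.
For each x ∈ F_17, compute rhs = x³ + 1·x + 0 mod 17, then count y ∈ F_17 with y² ≡ rhs.
  x = 0: rhs = 0, matching y values: 0 (1 points).
  x = 1: rhs = 2, matching y values: 6, 11 (2 points).
  x = 2: rhs = 10, matching y values: none (0 points).
  x = 3: rhs = 13, matching y values: 8, 9 (2 points).
  x = 4: rhs = 0, matching y values: 0 (1 points).
  x = 5: rhs = 11, matching y values: none (0 points).
  x = 6: rhs = 1, matching y values: 1, 16 (2 points).
  x = 7: rhs = 10, matching y values: none (0 points).
  x = 8: rhs = 10, matching y values: none (0 points).
  x = 9: rhs = 7, matching y values: none (0 points).
  x = 10: rhs = 7, matching y values: none (0 points).
  x = 11: rhs = 16, matching y values: 4, 13 (2 points).
  x = 12: rhs = 6, matching y values: none (0 points).
  x = 13: rhs = 0, matching y values: 0 (1 points).
  x = 14: rhs = 4, matching y values: 2, 15 (2 points).
  x = 15: rhs = 7, matching y values: none (0 points).
  x = 16: rhs = 15, matching y values: 7, 10 (2 points).
Total affine count: 15.
Full point count |E(F_17)| = 15 + 1 = 16.
Hasse bound: |16 − (17+1)| = |-2| = 2 ≤ 2√17 ≈ 8.2462 ✓.


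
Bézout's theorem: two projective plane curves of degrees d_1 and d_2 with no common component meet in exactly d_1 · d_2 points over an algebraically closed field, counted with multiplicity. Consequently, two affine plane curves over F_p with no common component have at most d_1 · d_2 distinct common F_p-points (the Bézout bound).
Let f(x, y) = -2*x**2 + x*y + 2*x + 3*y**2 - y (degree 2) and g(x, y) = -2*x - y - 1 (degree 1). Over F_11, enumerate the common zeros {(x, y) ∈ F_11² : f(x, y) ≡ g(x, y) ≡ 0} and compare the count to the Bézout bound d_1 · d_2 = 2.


Common zeros: {(2, 6), (3, 4)}; count = 2; Bézout bound = 2.

deg(f) = 2, deg(g) = 1, so Bézout bound = 2.
Scan x ∈ F_11. For each x, list the y ∈ F_11 with f(x, y) ≡ 0 and those with g(x, y) ≡ 0 (mod 11); the common zeros in that column are the intersection.
  x = 0: f ≡ 0 at y ∈ {0, 4}; g ≡ 0 at y ∈ {10}; common: ∅.
  x = 1: f ≡ 0 at y ∈ {0}; g ≡ 0 at y ∈ {8}; common: ∅.
  x = 2: f ≡ 0 at y ∈ {1, 6}; g ≡ 0 at y ∈ {6}; common: {6}.
  x = 3: f ≡ 0 at y ∈ {4, 10}; g ≡ 0 at y ∈ {4}; common: {4}.
  x = 4: f ≡ 0 at y ∈ {5}; g ≡ 0 at y ∈ {2}; common: ∅.
  x = 5: f ≡ 0 at y ∈ {1, 5}; g ≡ 0 at y ∈ {0}; common: ∅.
  x = 6: f ≡ 0 at y ∈ ∅; g ≡ 0 at y ∈ {9}; common: ∅.
  x = 7: f ≡ 0 at y ∈ ∅; g ≡ 0 at y ∈ {7}; common: ∅.
  x = 8: f ≡ 0 at y ∈ ∅; g ≡ 0 at y ∈ {5}; common: ∅.
  x = 9: f ≡ 0 at y ∈ ∅; g ≡ 0 at y ∈ {3}; common: ∅.
  x = 10: f ≡ 0 at y ∈ ∅; g ≡ 0 at y ∈ {1}; common: ∅.
Collecting: common zeros = {(2, 6), (3, 4)}, so the count is 2.
Comparison with the Bézout bound: 2 ≤ 2 = deg(f)·deg(g), as expected for curves with no common component (the bound is attained).


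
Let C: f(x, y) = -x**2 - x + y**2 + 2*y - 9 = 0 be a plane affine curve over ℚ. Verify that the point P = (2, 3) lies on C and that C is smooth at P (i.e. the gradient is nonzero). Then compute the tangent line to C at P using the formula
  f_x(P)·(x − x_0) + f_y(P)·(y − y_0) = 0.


Tangent line at P: -5*x + 8*y - 14 = 0.

Step 1: f(2, 3) = 0, so P lies on C.
Step 2: partial derivatives
  f_x(x, y) = -2*x - 1, f_y(x, y) = 2*y + 2.
  f_x(P) = -5, f_y(P) = 8 (gradient nonzero, so P is smooth).
Step 3: tangent line at P: -5·(x − 2) + 8·(y − 3) = 0.
Expanding: -5*x + 8*y - 14 = 0.


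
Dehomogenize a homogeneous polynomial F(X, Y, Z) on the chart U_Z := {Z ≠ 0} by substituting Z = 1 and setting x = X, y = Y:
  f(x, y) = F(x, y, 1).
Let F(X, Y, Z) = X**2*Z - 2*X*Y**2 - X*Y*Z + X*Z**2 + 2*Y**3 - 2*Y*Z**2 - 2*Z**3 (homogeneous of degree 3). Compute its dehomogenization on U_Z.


f(x, y) = x**2 - 2*x*y**2 - x*y + x + 2*y**3 - 2*y - 2

On U_Z we set Z = 1. Each monomial c·X^i·Y^j·Z^k in F becomes c·x^i·y^j·1^k = c·x^i·y^j.
Substituting Z = 1: F(X, Y, 1) = x**2 - 2*x*y**2 - x*y + x + 2*y**3 - 2*y - 2.
Note: deg(f) ≤ deg(F) = 3; strict inequality happens when F is divisible by Z (lost terms).


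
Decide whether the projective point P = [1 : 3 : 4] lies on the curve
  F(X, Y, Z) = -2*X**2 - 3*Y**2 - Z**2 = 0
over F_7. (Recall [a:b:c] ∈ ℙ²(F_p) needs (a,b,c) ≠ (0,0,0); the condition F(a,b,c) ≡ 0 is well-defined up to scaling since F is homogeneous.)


F(1,3,4) ≡ 4 (mod 7); P is NOT on the curve.

Evaluate F(1, 3, 4) term-by-term (mod 7).
  -2*X**2 ↦ -2·1·1·1 = -2
  -3*Y**2 ↦ -3·1·9·1 = -27
  -Z**2 ↦ -1·1·1·16 = -16
Sum: F(1, 3, 4) = (-2) + (-27) + (-16) = -45.
Reducing mod 7: -45 ≡ 4 (mod 7).
Since F(a, b, c) ≡ 4 ≠ 0 (mod 7), P does NOT lie on the curve.


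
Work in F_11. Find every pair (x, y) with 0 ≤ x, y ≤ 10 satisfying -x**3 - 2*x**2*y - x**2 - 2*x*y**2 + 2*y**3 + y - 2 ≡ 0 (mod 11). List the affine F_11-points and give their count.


Affine F_11-points: {(0, 3), (0, 5), (1, 4), (2, 4), (3, 9), (4, 5), (5, 1), (5, 6), (5, 9), (6, 9), (7, 5), (8, 2), (9, 10), (10, 4)}; count = 14.

For each of the 121 pairs (x, y) ∈ F_11², evaluate f(x, y) mod 11. Record the zeros.
  x = 0: [0↦9, 1↦1, 2↦5, 3↦0, 4↦9, 5↦0, 6↦7, 7↦9, 8↦7, 9↦2, 10↦6]  zeros at y ∈ {3, 5}
  x = 1: [0↦7, 1↦6, 2↦2, 3↦7, 4↦0, 5↦4, 6↦9, 7↦5, 8↦4, 9↦7, 10↦4]  zeros at y ∈ {4}
  x = 2: [0↦8, 1↦10, 2↦5, 3↦5, 4↦0, 5↦2, 6↦1, 7↦9, 8↦5, 9↦1, 10↦9]  zeros at y ∈ {4}
  x = 3: [0↦6, 1↦7, 2↦8, 3↦10, 4↦3, 5↦10, 6↦10, 7↦4, 8↦4, 9↦0, 10↦4]  zeros at y ∈ {9}
  x = 4: [0↦6, 1↦2, 2↦5, 3↦5, 4↦3, 5↦0, 6↦8, 7↦6, 8↦6, 9↦9, 10↦5]  zeros at y ∈ {5}
  x = 5: [0↦2, 1↦0, 2↦1, 3↦6, 4↦5, 5↦10, 6↦0, 7↦9, 8↦5, 9↦0, 10↦6]  zeros at y ∈ {1, 6, 9}
  x = 6: [0↦10, 1↦6, 2↦1, 3↦7, 4↦3, 5↦1, 6↦2, 7↦7, 8↦6, 9↦0, 10↦1]  zeros at y ∈ {9}
  x = 7: [0↦2, 1↦3, 2↦10, 3↦2, 4↦2, 5↦0, 6↦8, 7↦5, 8↦3, 9↦3, 10↦6]  zeros at y ∈ {5}
  x = 8: [0↦5, 1↦7, 2↦0, 3↦7, 4↦7, 5↦1, 6↦1, 7↦8, 8↦1, 9↦3, 10↦4]  zeros at y ∈ {2}
  x = 9: [0↦2, 1↦1, 2↦9, 3↦5, 4↦1, 5↦9, 6↦8, 7↦10, 8↦5, 9↦5, 10↦0]  zeros at y ∈ {10}
  x = 10: [0↦9, 1↦1, 2↦9, 3↦1, 4↦0, 5↦7, 6↦1, 7↦5, 8↦9, 9↦3, 10↦10]  zeros at y ∈ {4}
Collecting zeros: affine points = {(0, 3), (0, 5), (1, 4), (2, 4), (3, 9), (4, 5), (5, 1), (5, 6), (5, 9), (6, 9), (7, 5), (8, 2), (9, 10), (10, 4)}.
Total count |C(F_11)_aff| = 14.


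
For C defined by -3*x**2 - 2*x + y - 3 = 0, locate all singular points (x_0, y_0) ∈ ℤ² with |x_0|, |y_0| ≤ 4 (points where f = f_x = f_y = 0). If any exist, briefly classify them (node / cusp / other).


No singular points in the scanned grid; C is smooth there.

Compute partial derivatives:
  f_x = -6*x - 2.
  f_y = 1.
f_y = 1 is a nonzero constant, so f_y never vanishes: no point (x, y) can satisfy f = f_x = f_y = 0. In particular no (x, y) ∈ {−4, ..., 4}² is singular; the curve is smooth.


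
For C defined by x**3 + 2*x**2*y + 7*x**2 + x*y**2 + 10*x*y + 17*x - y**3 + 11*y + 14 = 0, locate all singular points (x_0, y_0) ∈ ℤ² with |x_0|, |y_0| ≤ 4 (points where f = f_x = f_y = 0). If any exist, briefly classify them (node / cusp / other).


Singular points: {(-2, -1)}; classification: node.

Compute partial derivatives:
  f_x = 3*x**2 + 4*x*y + 14*x + y**2 + 10*y + 17.
  f_y = 2*x**2 + 2*x*y + 10*x - 3*y**2 + 11.
Scan x_0 ∈ {−4, ..., 4}. For each x_0, f_y(x_0, y) is a polynomial in y; find its integer roots y ∈ {−4, ..., 4}, then test f_x and f at those candidates.
  x = -4: f_y(-4, y) = -3*y**2 - 8*y + 3; vanishes at y ∈ {-3}. (-4, -3): f_x = 36 ≠ 0.
  x = -3: f_y(-3, y) = -3*y**2 - 6*y - 1; no integer root y with |y| ≤ 4.
  x = -2: f_y(-2, y) = -3*y**2 - 4*y - 1; vanishes at y ∈ {-1}. (-2, -1): f_x = 0, f = 0 — SINGULAR.
  x = -1: f_y(-1, y) = -3*y**2 - 2*y + 3; no integer root y with |y| ≤ 4.
  x = 0: f_y(0, y) = 11 - 3*y**2; no integer root y with |y| ≤ 4.
  x = 1: f_y(1, y) = -3*y**2 + 2*y + 23; no integer root y with |y| ≤ 4.
  x = 2: f_y(2, y) = -3*y**2 + 4*y + 39; vanishes at y ∈ {-3}. (2, -3): f_x = 12 ≠ 0.
  x = 3: f_y(3, y) = -3*y**2 + 6*y + 59; no integer root y with |y| ≤ 4.
  x = 4: f_y(4, y) = -3*y**2 + 8*y + 83; no integer root y with |y| ≤ 4.
Only singular point on the grid: (-2, -1).
Classify: substitute x = -2 + u, y = -1 + v and expand: f = u**3 + 2*u**2*v - u**2 + u*v**2 - v**3 + v**2.
No constant or linear terms (consistent with a singular point). Quadratic part: -u**2 + v**2. Cubic part: u**3 + 2*u**2*v + u*v**2 - v**3.
The quadratic part v**2 - u**2 = (v − u)(v + u) splits into two distinct linear factors, so there are two distinct tangent lines y − -1 = ±(x − -2) — this is a node (ordinary double point).
Classification: node.


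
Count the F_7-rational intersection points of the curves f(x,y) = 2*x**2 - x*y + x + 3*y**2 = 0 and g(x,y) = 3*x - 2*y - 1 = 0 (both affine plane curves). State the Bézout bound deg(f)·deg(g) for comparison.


Common zeros: ∅; count = 0; Bézout bound = 2.

deg(f) = 2, deg(g) = 1, so Bézout bound = 2.
Scan x ∈ F_7. For each x, list the y ∈ F_7 with f(x, y) ≡ 0 and those with g(x, y) ≡ 0 (mod 7); the common zeros in that column are the intersection.
  x = 0: f ≡ 0 at y ∈ {0}; g ≡ 0 at y ∈ {3}; common: ∅.
  x = 1: f ≡ 0 at y ∈ {6}; g ≡ 0 at y ∈ {1}; common: ∅.
  x = 2: f ≡ 0 at y ∈ ∅; g ≡ 0 at y ∈ {6}; common: ∅.
  x = 3: f ≡ 0 at y ∈ {0, 1}; g ≡ 0 at y ∈ {4}; common: ∅.
  x = 4: f ≡ 0 at y ∈ {1, 5}; g ≡ 0 at y ∈ {2}; common: ∅.
  x = 5: f ≡ 0 at y ∈ {5, 6}; g ≡ 0 at y ∈ {0}; common: ∅.
  x = 6: f ≡ 0 at y ∈ ∅; g ≡ 0 at y ∈ {5}; common: ∅.
Collecting: common zeros = ∅, so the count is 0.
Comparison with the Bézout bound: 0 ≤ 2 = deg(f)·deg(g), as expected for curves with no common component (the affine F_7-count falls short of the bound because intersections may lie at infinity, over extension fields, or carry multiplicity).


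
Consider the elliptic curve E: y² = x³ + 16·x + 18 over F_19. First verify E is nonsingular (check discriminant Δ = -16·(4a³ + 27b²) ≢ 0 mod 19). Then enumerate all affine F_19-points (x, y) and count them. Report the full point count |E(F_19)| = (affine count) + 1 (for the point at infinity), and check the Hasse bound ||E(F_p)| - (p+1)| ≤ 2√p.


Affine points = {(1, 4), (1, 15), (2, 1), (2, 18), (3, 6), (3, 13), (6, 8), (6, 11), (7, 6), (7, 13), (9, 6), (9, 13), (10, 0), (11, 9), (11, 10), (12, 0), (15, 2), (15, 17), (16, 0), (17, 4), (17, 15), (18, 1), (18, 18)}; affine count = 23; |E(F_19)| = 24.

Discriminant check: Δ ∝ 4a³ + 27b² = 4·16³ + 27·18² = 4·4096 + 27·324 ≡ 14 (mod 19). Nonzero ⇒ E is nonsingular.
For each x ∈ F_19, compute rhs = x³ + 16·x + 18 mod 19, then count y ∈ F_19 with y² ≡ rhs.
  x = 0: rhs = 18, matching y values: none (0 points).
  x = 1: rhs = 16, matching y values: 4, 15 (2 points).
  x = 2: rhs = 1, matching y values: 1, 18 (2 points).
  x = 3: rhs = 17, matching y values: 6, 13 (2 points).
  x = 4: rhs = 13, matching y values: none (0 points).
  x = 5: rhs = 14, matching y values: none (0 points).
  x = 6: rhs = 7, matching y values: 8, 11 (2 points).
  x = 7: rhs = 17, matching y values: 6, 13 (2 points).
  x = 8: rhs = 12, matching y values: none (0 points).
  x = 9: rhs = 17, matching y values: 6, 13 (2 points).
  x = 10: rhs = 0, matching y values: 0 (1 points).
  x = 11: rhs = 5, matching y values: 9, 10 (2 points).
  x = 12: rhs = 0, matching y values: 0 (1 points).
  x = 13: rhs = 10, matching y values: none (0 points).
  x = 14: rhs = 3, matching y values: none (0 points).
  x = 15: rhs = 4, matching y values: 2, 17 (2 points).
  x = 16: rhs = 0, matching y values: 0 (1 points).
  x = 17: rhs = 16, matching y values: 4, 15 (2 points).
  x = 18: rhs = 1, matching y values: 1, 18 (2 points).
Total affine count: 23.
Full point count |E(F_19)| = 23 + 1 = 24.
Hasse bound: |24 − (19+1)| = |4| = 4 ≤ 2√19 ≈ 8.7178 ✓.


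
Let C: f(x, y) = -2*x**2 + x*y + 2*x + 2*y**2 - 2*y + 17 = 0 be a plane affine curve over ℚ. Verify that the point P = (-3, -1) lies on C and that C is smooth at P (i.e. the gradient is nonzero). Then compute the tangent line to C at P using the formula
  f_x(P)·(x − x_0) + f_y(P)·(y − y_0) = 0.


Tangent line at P: 13*x - 9*y + 30 = 0.

Step 1: f(-3, -1) = 0, so P lies on C.
Step 2: partial derivatives
  f_x(x, y) = -4*x + y + 2, f_y(x, y) = x + 4*y - 2.
  f_x(P) = 13, f_y(P) = -9 (gradient nonzero, so P is smooth).
Step 3: tangent line at P: 13·(x − -3) + -9·(y − -1) = 0.
Expanding: 13*x - 9*y + 30 = 0.


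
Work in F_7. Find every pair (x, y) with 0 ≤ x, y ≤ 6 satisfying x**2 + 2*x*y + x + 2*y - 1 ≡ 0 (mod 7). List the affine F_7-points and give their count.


Affine F_7-points: {(0, 4), (1, 5), (2, 5), (3, 3), (4, 3), (5, 4)}; count = 6.

For each of the 49 pairs (x, y) ∈ F_7², evaluate f(x, y) mod 7. Record the zeros.
  x = 0: [0↦6, 1↦1, 2↦3, 3↦5, 4↦0, 5↦2, 6↦4]  zeros at y ∈ {4}
  x = 1: [0↦1, 1↦5, 2↦2, 3↦6, 4↦3, 5↦0, 6↦4]  zeros at y ∈ {5}
  x = 2: [0↦5, 1↦4, 2↦3, 3↦2, 4↦1, 5↦0, 6↦6]  zeros at y ∈ {5}
  x = 3: [0↦4, 1↦5, 2↦6, 3↦0, 4↦1, 5↦2, 6↦3]  zeros at y ∈ {3}
  x = 4: [0↦5, 1↦1, 2↦4, 3↦0, 4↦3, 5↦6, 6↦2]  zeros at y ∈ {3}
  x = 5: [0↦1, 1↦6, 2↦4, 3↦2, 4↦0, 5↦5, 6↦3]  zeros at y ∈ {4}
  x = 6: [0↦6, 1↦6, 2↦6, 3↦6, 4↦6, 5↦6, 6↦6]  zeros at y ∈ ∅
Collecting zeros: affine points = {(0, 4), (1, 5), (2, 5), (3, 3), (4, 3), (5, 4)}.
Total count |C(F_7)_aff| = 6.


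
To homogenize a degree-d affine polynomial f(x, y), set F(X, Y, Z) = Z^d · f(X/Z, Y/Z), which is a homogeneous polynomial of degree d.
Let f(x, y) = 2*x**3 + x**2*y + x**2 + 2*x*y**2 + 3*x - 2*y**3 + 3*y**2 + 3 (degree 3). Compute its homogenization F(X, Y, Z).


F(X, Y, Z) = 2*X**3 + X**2*Y + X**2*Z + 2*X*Y**2 + 3*X*Z**2 - 2*Y**3 + 3*Y**2*Z + 3*Z**3

deg(f) = 3.
Substitute x = X/Z, y = Y/Z into f, then multiply by Z^3.
  monomial 2·x^3·y^0 ↦ 2·X^3·Y^0·Z^0.
  monomial 1·x^2·y^1 ↦ 1·X^2·Y^1·Z^0.
  monomial 1·x^2·y^0 ↦ 1·X^2·Y^0·Z^1.
  monomial 2·x^1·y^2 ↦ 2·X^1·Y^2·Z^0.
  monomial 3·x^1·y^0 ↦ 3·X^1·Y^0·Z^2.
  monomial -2·x^0·y^3 ↦ -2·X^0·Y^3·Z^0.
  monomial 3·x^0·y^2 ↦ 3·X^0·Y^2·Z^1.
  monomial 3·x^0·y^0 ↦ 3·X^0·Y^0·Z^3.
Collecting: F(X, Y, Z) = 2*X**3 + X**2*Y + X**2*Z + 2*X*Y**2 + 3*X*Z**2 - 2*Y**3 + 3*Y**2*Z + 3*Z**3.


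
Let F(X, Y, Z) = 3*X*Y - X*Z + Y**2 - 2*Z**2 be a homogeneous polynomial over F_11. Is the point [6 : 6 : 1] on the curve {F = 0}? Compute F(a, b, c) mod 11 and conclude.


F(6,6,1) ≡ 4 (mod 11); P is NOT on the curve.

Evaluate F(6, 6, 1) term-by-term (mod 11).
  3*X*Y ↦ 3·6·6·1 = 108
  -X*Z ↦ -1·6·1·1 = -6
  Y**2 ↦ 1·1·36·1 = 36
  -2*Z**2 ↦ -2·1·1·1 = -2
Sum: F(6, 6, 1) = (108) + (-6) + (36) + (-2) = 136.
Reducing mod 11: 136 ≡ 4 (mod 11).
Since F(a, b, c) ≡ 4 ≠ 0 (mod 11), P does NOT lie on the curve.


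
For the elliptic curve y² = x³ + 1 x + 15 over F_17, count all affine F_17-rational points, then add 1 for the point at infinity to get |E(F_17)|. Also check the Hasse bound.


Affine points = {(0, 7), (0, 10), (1, 0), (2, 5), (2, 12), (4, 7), (4, 10), (5, 3), (5, 14), (6, 4), (6, 13), (7, 5), (7, 12), (8, 5), (8, 12), (12, 2), (12, 15), (13, 7), (13, 10), (14, 6), (14, 11), (16, 8), (16, 9)}; affine count = 23; |E(F_17)| = 24.

Discriminant check: Δ ∝ 4a³ + 27b² = 4·1³ + 27·15² = 4·1 + 27·225 ≡ 10 (mod 17). Nonzero ⇒ E is nonsingular.
For each x ∈ F_17, compute rhs = x³ + 1·x + 15 mod 17, then count y ∈ F_17 with y² ≡ rhs.
  x = 0: rhs = 15, matching y values: 7, 10 (2 points).
  x = 1: rhs = 0, matching y values: 0 (1 points).
  x = 2: rhs = 8, matching y values: 5, 12 (2 points).
  x = 3: rhs = 11, matching y values: none (0 points).
  x = 4: rhs = 15, matching y values: 7, 10 (2 points).
  x = 5: rhs = 9, matching y values: 3, 14 (2 points).
  x = 6: rhs = 16, matching y values: 4, 13 (2 points).
  x = 7: rhs = 8, matching y values: 5, 12 (2 points).
  x = 8: rhs = 8, matching y values: 5, 12 (2 points).
  x = 9: rhs = 5, matching y values: none (0 points).
  x = 10: rhs = 5, matching y values: none (0 points).
  x = 11: rhs = 14, matching y values: none (0 points).
  x = 12: rhs = 4, matching y values: 2, 15 (2 points).
  x = 13: rhs = 15, matching y values: 7, 10 (2 points).
  x = 14: rhs = 2, matching y values: 6, 11 (2 points).
  x = 15: rhs = 5, matching y values: none (0 points).
  x = 16: rhs = 13, matching y values: 8, 9 (2 points).
Total affine count: 23.
Full point count |E(F_17)| = 23 + 1 = 24.
Hasse bound: |24 − (17+1)| = |6| = 6 ≤ 2√17 ≈ 8.2462 ✓.


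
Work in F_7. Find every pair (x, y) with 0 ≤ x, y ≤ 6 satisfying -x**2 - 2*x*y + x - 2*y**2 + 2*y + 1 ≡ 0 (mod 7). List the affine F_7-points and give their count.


Affine F_7-points: {(1, 2), (1, 5), (3, 2), (3, 3), (4, 5), (4, 6), (6, 3), (6, 6)}; count = 8.

For each of the 49 pairs (x, y) ∈ F_7², evaluate f(x, y) mod 7. Record the zeros.
  x = 0: [0↦1, 1↦1, 2↦4, 3↦3, 4↦5, 5↦3, 6↦4]  zeros at y ∈ ∅
  x = 1: [0↦1, 1↦6, 2↦0, 3↦4, 4↦4, 5↦0, 6↦6]  zeros at y ∈ {2, 5}
  x = 2: [0↦6, 1↦2, 2↦1, 3↦3, 4↦1, 5↦2, 6↦6]  zeros at y ∈ ∅
  x = 3: [0↦2, 1↦3, 2↦0, 3↦0, 4↦3, 5↦2, 6↦4]  zeros at y ∈ {2, 3}
  x = 4: [0↦3, 1↦2, 2↦4, 3↦2, 4↦3, 5↦0, 6↦0]  zeros at y ∈ {5, 6}
  x = 5: [0↦2, 1↦6, 2↦6, 3↦2, 4↦1, 5↦3, 6↦1]  zeros at y ∈ ∅
  x = 6: [0↦6, 1↦1, 2↦6, 3↦0, 4↦4, 5↦4, 6↦0]  zeros at y ∈ {3, 6}
Collecting zeros: affine points = {(1, 2), (1, 5), (3, 2), (3, 3), (4, 5), (4, 6), (6, 3), (6, 6)}.
Total count |C(F_7)_aff| = 8.


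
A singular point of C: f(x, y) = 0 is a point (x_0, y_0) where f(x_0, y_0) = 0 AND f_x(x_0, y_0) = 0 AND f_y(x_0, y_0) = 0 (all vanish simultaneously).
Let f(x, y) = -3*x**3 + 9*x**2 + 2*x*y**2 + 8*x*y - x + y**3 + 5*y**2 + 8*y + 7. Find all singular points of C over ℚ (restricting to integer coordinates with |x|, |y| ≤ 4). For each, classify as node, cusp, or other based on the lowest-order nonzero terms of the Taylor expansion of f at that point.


Singular points: {(1, -2)}; classification: cusp.

Compute partial derivatives:
  f_x = -9*x**2 + 18*x + 2*y**2 + 8*y - 1.
  f_y = 4*x*y + 8*x + 3*y**2 + 10*y + 8.
Scan x_0 ∈ {−4, ..., 4}. For each x_0, f_y(x_0, y) is a polynomial in y; find its integer roots y ∈ {−4, ..., 4}, then test f_x and f at those candidates.
  x = -4: f_y(-4, y) = 3*y**2 - 6*y - 24; vanishes at y ∈ {-2, 4}. (-4, -2): f_x = -225 ≠ 0; (-4, 4): f_x = -153 ≠ 0.
  x = -3: f_y(-3, y) = 3*y**2 - 2*y - 16; vanishes at y ∈ {-2}. (-3, -2): f_x = -144 ≠ 0.
  x = -2: f_y(-2, y) = 3*y**2 + 2*y - 8; vanishes at y ∈ {-2}. (-2, -2): f_x = -81 ≠ 0.
  x = -1: f_y(-1, y) = 3*y**2 + 6*y; vanishes at y ∈ {-2, 0}. (-1, -2): f_x = -36 ≠ 0; (-1, 0): f_x = -28 ≠ 0.
  x = 0: f_y(0, y) = 3*y**2 + 10*y + 8; vanishes at y ∈ {-2}. (0, -2): f_x = -9 ≠ 0.
  x = 1: f_y(1, y) = 3*y**2 + 14*y + 16; vanishes at y ∈ {-2}. (1, -2): f_x = 0, f = 0 — SINGULAR.
  x = 2: f_y(2, y) = 3*y**2 + 18*y + 24; vanishes at y ∈ {-4, -2}. (2, -4): f_x = -1 ≠ 0; (2, -2): f_x = -9 ≠ 0.
  x = 3: f_y(3, y) = 3*y**2 + 22*y + 32; vanishes at y ∈ {-2}. (3, -2): f_x = -36 ≠ 0.
  x = 4: f_y(4, y) = 3*y**2 + 26*y + 40; vanishes at y ∈ {-2}. (4, -2): f_x = -81 ≠ 0.
Only singular point on the grid: (1, -2).
Classify: substitute x = 1 + u, y = -2 + v and expand: f = -3*u**3 + 2*u*v**2 + v**3 + v**2.
No constant or linear terms (consistent with a singular point). Quadratic part: v**2. Cubic part: -3*u**3 + 2*u*v**2 + v**3.
The quadratic part v**2 is a perfect square, so there is a single (double) tangent line v = 0, i.e. y = -2. Restricting the cubic part to that line (v = 0) leaves -3*u**3 ≠ 0, so f is not divisible by v and the branch is v² ≈ 3*u**3 to lowest order — this is a cusp.
Classification: cusp.


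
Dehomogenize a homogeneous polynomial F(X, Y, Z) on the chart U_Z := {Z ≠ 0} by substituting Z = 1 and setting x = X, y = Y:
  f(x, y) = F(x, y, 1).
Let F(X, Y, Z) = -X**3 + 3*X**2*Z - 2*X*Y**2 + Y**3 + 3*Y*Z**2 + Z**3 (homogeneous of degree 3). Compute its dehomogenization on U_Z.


f(x, y) = -x**3 + 3*x**2 - 2*x*y**2 + y**3 + 3*y + 1

On U_Z we set Z = 1. Each monomial c·X^i·Y^j·Z^k in F becomes c·x^i·y^j·1^k = c·x^i·y^j.
Substituting Z = 1: F(X, Y, 1) = -x**3 + 3*x**2 - 2*x*y**2 + y**3 + 3*y + 1.
Note: deg(f) ≤ deg(F) = 3; strict inequality happens when F is divisible by Z (lost terms).


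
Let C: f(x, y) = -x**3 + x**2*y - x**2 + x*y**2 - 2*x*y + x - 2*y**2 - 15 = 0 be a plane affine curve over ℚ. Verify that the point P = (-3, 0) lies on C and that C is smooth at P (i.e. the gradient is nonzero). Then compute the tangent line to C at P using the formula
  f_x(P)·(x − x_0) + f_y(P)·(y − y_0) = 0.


Tangent line at P: -20*x + 15*y - 60 = 0.

Step 1: f(-3, 0) = 0, so P lies on C.
Step 2: partial derivatives
  f_x(x, y) = -3*x**2 + 2*x*y - 2*x + y**2 - 2*y + 1, f_y(x, y) = x**2 + 2*x*y - 2*x - 4*y.
  f_x(P) = -20, f_y(P) = 15 (gradient nonzero, so P is smooth).
Step 3: tangent line at P: -20·(x − -3) + 15·(y − 0) = 0.
Expanding: -20*x + 15*y - 60 = 0.


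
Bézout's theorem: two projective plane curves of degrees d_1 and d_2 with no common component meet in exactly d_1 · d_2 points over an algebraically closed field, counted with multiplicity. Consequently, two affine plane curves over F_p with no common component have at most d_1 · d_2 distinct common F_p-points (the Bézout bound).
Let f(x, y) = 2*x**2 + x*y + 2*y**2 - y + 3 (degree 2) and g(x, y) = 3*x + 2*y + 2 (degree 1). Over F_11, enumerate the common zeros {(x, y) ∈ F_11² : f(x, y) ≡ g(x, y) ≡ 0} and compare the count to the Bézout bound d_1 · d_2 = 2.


Common zeros: ∅; count = 0; Bézout bound = 2.

deg(f) = 2, deg(g) = 1, so Bézout bound = 2.
Scan x ∈ F_11. For each x, list the y ∈ F_11 with f(x, y) ≡ 0 and those with g(x, y) ≡ 0 (mod 11); the common zeros in that column are the intersection.
  x = 0: f ≡ 0 at y ∈ ∅; g ≡ 0 at y ∈ {10}; common: ∅.
  x = 1: f ≡ 0 at y ∈ {5, 6}; g ≡ 0 at y ∈ {3}; common: ∅.
  x = 2: f ≡ 0 at y ∈ {0, 5}; g ≡ 0 at y ∈ {7}; common: ∅.
  x = 3: f ≡ 0 at y ∈ {2, 8}; g ≡ 0 at y ∈ {0}; common: ∅.
  x = 4: f ≡ 0 at y ∈ {7, 8}; g ≡ 0 at y ∈ {4}; common: ∅.
  x = 5: f ≡ 0 at y ∈ ∅; g ≡ 0 at y ∈ {8}; common: ∅.
  x = 6: f ≡ 0 at y ∈ ∅; g ≡ 0 at y ∈ {1}; common: ∅.
  x = 7: f ≡ 0 at y ∈ {2, 6}; g ≡ 0 at y ∈ {5}; common: ∅.
  x = 8: f ≡ 0 at y ∈ ∅; g ≡ 0 at y ∈ {9}; common: ∅.
  x = 9: f ≡ 0 at y ∈ {0, 7}; g ≡ 0 at y ∈ {2}; common: ∅.
  x = 10: f ≡ 0 at y ∈ ∅; g ≡ 0 at y ∈ {6}; common: ∅.
Collecting: common zeros = ∅, so the count is 0.
Comparison with the Bézout bound: 0 ≤ 2 = deg(f)·deg(g), as expected for curves with no common component (the affine F_11-count falls short of the bound because intersections may lie at infinity, over extension fields, or carry multiplicity).


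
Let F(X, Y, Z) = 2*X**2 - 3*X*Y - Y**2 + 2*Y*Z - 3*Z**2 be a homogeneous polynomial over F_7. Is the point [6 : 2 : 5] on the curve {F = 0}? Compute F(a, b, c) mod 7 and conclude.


F(6,2,5) ≡ 5 (mod 7); P is NOT on the curve.

Evaluate F(6, 2, 5) term-by-term (mod 7).
  2*X**2 ↦ 2·36·1·1 = 72
  -3*X*Y ↦ -3·6·2·1 = -36
  -Y**2 ↦ -1·1·4·1 = -4
  2*Y*Z ↦ 2·1·2·5 = 20
  -3*Z**2 ↦ -3·1·1·25 = -75
Sum: F(6, 2, 5) = (72) + (-36) + (-4) + (20) + (-75) = -23.
Reducing mod 7: -23 ≡ 5 (mod 7).
Since F(a, b, c) ≡ 5 ≠ 0 (mod 7), P does NOT lie on the curve.


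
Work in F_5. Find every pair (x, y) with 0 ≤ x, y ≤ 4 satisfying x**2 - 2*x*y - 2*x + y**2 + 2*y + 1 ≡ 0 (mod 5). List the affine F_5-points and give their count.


Affine F_5-points: {(0, 4), (1, 0), (2, 1), (3, 2), (4, 3)}; count = 5.

For each of the 25 pairs (x, y) ∈ F_5², evaluate f(x, y) mod 5. Record the zeros.
  x = 0: [0↦1, 1↦4, 2↦4, 3↦1, 4↦0]  zeros at y ∈ {4}
  x = 1: [0↦0, 1↦1, 2↦4, 3↦4, 4↦1]  zeros at y ∈ {0}
  x = 2: [0↦1, 1↦0, 2↦1, 3↦4, 4↦4]  zeros at y ∈ {1}
  x = 3: [0↦4, 1↦1, 2↦0, 3↦1, 4↦4]  zeros at y ∈ {2}
  x = 4: [0↦4, 1↦4, 2↦1, 3↦0, 4↦1]  zeros at y ∈ {3}
Collecting zeros: affine points = {(0, 4), (1, 0), (2, 1), (3, 2), (4, 3)}.
Total count |C(F_5)_aff| = 5.


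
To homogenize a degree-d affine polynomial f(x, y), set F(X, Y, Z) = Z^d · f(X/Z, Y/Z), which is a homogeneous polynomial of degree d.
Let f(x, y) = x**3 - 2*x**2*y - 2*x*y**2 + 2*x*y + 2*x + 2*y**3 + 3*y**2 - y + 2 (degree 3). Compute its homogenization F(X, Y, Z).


F(X, Y, Z) = X**3 - 2*X**2*Y - 2*X*Y**2 + 2*X*Y*Z + 2*X*Z**2 + 2*Y**3 + 3*Y**2*Z - Y*Z**2 + 2*Z**3

deg(f) = 3.
Substitute x = X/Z, y = Y/Z into f, then multiply by Z^3.
  monomial 1·x^3·y^0 ↦ 1·X^3·Y^0·Z^0.
  monomial -2·x^2·y^1 ↦ -2·X^2·Y^1·Z^0.
  monomial -2·x^1·y^2 ↦ -2·X^1·Y^2·Z^0.
  monomial 2·x^1·y^1 ↦ 2·X^1·Y^1·Z^1.
  monomial 2·x^1·y^0 ↦ 2·X^1·Y^0·Z^2.
  monomial 2·x^0·y^3 ↦ 2·X^0·Y^3·Z^0.
  monomial 3·x^0·y^2 ↦ 3·X^0·Y^2·Z^1.
  monomial -1·x^0·y^1 ↦ -1·X^0·Y^1·Z^2.
  monomial 2·x^0·y^0 ↦ 2·X^0·Y^0·Z^3.
Collecting: F(X, Y, Z) = X**3 - 2*X**2*Y - 2*X*Y**2 + 2*X*Y*Z + 2*X*Z**2 + 2*Y**3 + 3*Y**2*Z - Y*Z**2 + 2*Z**3.


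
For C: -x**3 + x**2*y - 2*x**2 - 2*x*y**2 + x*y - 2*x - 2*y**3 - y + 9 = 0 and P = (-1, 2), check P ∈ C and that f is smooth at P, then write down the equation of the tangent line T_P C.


Tangent line at P: -11*x - 17*y + 23 = 0.

Step 1: f(-1, 2) = 0, so P lies on C.
Step 2: partial derivatives
  f_x(x, y) = -3*x**2 + 2*x*y - 4*x - 2*y**2 + y - 2, f_y(x, y) = x**2 - 4*x*y + x - 6*y**2 - 1.
  f_x(P) = -11, f_y(P) = -17 (gradient nonzero, so P is smooth).
Step 3: tangent line at P: -11·(x − -1) + -17·(y − 2) = 0.
Expanding: -11*x - 17*y + 23 = 0.


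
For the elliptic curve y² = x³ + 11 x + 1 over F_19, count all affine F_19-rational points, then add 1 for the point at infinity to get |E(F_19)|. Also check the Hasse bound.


Affine points = {(0, 1), (0, 18), (3, 2), (3, 17), (6, 6), (6, 13), (10, 3), (10, 16), (11, 3), (11, 16), (13, 2), (13, 17), (14, 7), (14, 12), (15, 8), (15, 11), (16, 6), (16, 13), (17, 3), (17, 16)}; affine count = 20; |E(F_19)| = 21.

Discriminant check: Δ ∝ 4a³ + 27b² = 4·11³ + 27·1² = 4·1331 + 27·1 ≡ 12 (mod 19). Nonzero ⇒ E is nonsingular.
For each x ∈ F_19, compute rhs = x³ + 11·x + 1 mod 19, then count y ∈ F_19 with y² ≡ rhs.
  x = 0: rhs = 1, matching y values: 1, 18 (2 points).
  x = 1: rhs = 13, matching y values: none (0 points).
  x = 2: rhs = 12, matching y values: none (0 points).
  x = 3: rhs = 4, matching y values: 2, 17 (2 points).
  x = 4: rhs = 14, matching y values: none (0 points).
  x = 5: rhs = 10, matching y values: none (0 points).
  x = 6: rhs = 17, matching y values: 6, 13 (2 points).
  x = 7: rhs = 3, matching y values: none (0 points).
  x = 8: rhs = 12, matching y values: none (0 points).
  x = 9: rhs = 12, matching y values: none (0 points).
  x = 10: rhs = 9, matching y values: 3, 16 (2 points).
  x = 11: rhs = 9, matching y values: 3, 16 (2 points).
  x = 12: rhs = 18, matching y values: none (0 points).
  x = 13: rhs = 4, matching y values: 2, 17 (2 points).
  x = 14: rhs = 11, matching y values: 7, 12 (2 points).
  x = 15: rhs = 7, matching y values: 8, 11 (2 points).
  x = 16: rhs = 17, matching y values: 6, 13 (2 points).
  x = 17: rhs = 9, matching y values: 3, 16 (2 points).
  x = 18: rhs = 8, matching y values: none (0 points).
Total affine count: 20.
Full point count |E(F_19)| = 20 + 1 = 21.
Hasse bound: |21 − (19+1)| = |1| = 1 ≤ 2√19 ≈ 8.7178 ✓.


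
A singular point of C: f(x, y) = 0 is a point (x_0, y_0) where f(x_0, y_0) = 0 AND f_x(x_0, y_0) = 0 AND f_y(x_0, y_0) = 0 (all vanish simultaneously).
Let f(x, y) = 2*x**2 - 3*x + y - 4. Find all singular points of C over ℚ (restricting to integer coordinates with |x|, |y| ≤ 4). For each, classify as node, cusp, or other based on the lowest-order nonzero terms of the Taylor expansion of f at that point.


No singular points in the scanned grid; C is smooth there.

Compute partial derivatives:
  f_x = 4*x - 3.
  f_y = 1.
f_y = 1 is a nonzero constant, so f_y never vanishes: no point (x, y) can satisfy f = f_x = f_y = 0. In particular no (x, y) ∈ {−4, ..., 4}² is singular; the curve is smooth.


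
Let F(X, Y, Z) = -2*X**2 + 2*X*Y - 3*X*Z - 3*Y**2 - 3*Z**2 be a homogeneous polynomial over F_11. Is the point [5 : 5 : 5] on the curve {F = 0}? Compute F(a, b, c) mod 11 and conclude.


F(5,5,5) ≡ 6 (mod 11); P is NOT on the curve.

Evaluate F(5, 5, 5) term-by-term (mod 11).
  -2*X**2 ↦ -2·25·1·1 = -50
  2*X*Y ↦ 2·5·5·1 = 50
  -3*X*Z ↦ -3·5·1·5 = -75
  -3*Y**2 ↦ -3·1·25·1 = -75
  -3*Z**2 ↦ -3·1·1·25 = -75
Sum: F(5, 5, 5) = (-50) + (50) + (-75) + (-75) + (-75) = -225.
Reducing mod 11: -225 ≡ 6 (mod 11).
Since F(a, b, c) ≡ 6 ≠ 0 (mod 11), P does NOT lie on the curve.


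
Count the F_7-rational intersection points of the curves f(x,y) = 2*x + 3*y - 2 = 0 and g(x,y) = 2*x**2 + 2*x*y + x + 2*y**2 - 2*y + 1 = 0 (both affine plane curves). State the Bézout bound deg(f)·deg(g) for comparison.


Common zeros: {(3, 1)}; count = 1; Bézout bound = 2.

deg(f) = 1, deg(g) = 2, so Bézout bound = 2.
Scan x ∈ F_7. For each x, list the y ∈ F_7 with f(x, y) ≡ 0 and those with g(x, y) ≡ 0 (mod 7); the common zeros in that column are the intersection.
  x = 0: f ≡ 0 at y ∈ {3}; g ≡ 0 at y ∈ ∅; common: ∅.
  x = 1: f ≡ 0 at y ∈ {0}; g ≡ 0 at y ∈ ∅; common: ∅.
  x = 2: f ≡ 0 at y ∈ {4}; g ≡ 0 at y ∈ {3}; common: ∅.
  x = 3: f ≡ 0 at y ∈ {1}; g ≡ 0 at y ∈ {1, 4}; common: {1}.
  x = 4: f ≡ 0 at y ∈ {5}; g ≡ 0 at y ∈ ∅; common: ∅.
  x = 5: f ≡ 0 at y ∈ {2}; g ≡ 0 at y ∈ {0, 3}; common: ∅.
  x = 6: f ≡ 0 at y ∈ {6}; g ≡ 0 at y ∈ {1}; common: ∅.
Collecting: common zeros = {(3, 1)}, so the count is 1.
Comparison with the Bézout bound: 1 ≤ 2 = deg(f)·deg(g), as expected for curves with no common component (the affine F_7-count falls short of the bound because intersections may lie at infinity, over extension fields, or carry multiplicity).


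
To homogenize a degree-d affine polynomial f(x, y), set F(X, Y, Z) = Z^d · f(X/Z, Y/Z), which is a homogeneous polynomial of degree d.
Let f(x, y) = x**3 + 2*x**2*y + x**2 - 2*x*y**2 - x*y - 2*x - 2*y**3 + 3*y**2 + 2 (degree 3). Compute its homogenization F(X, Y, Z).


F(X, Y, Z) = X**3 + 2*X**2*Y + X**2*Z - 2*X*Y**2 - X*Y*Z - 2*X*Z**2 - 2*Y**3 + 3*Y**2*Z + 2*Z**3

deg(f) = 3.
Substitute x = X/Z, y = Y/Z into f, then multiply by Z^3.
  monomial 1·x^3·y^0 ↦ 1·X^3·Y^0·Z^0.
  monomial 2·x^2·y^1 ↦ 2·X^2·Y^1·Z^0.
  monomial 1·x^2·y^0 ↦ 1·X^2·Y^0·Z^1.
  monomial -2·x^1·y^2 ↦ -2·X^1·Y^2·Z^0.
  monomial -1·x^1·y^1 ↦ -1·X^1·Y^1·Z^1.
  monomial -2·x^1·y^0 ↦ -2·X^1·Y^0·Z^2.
  monomial -2·x^0·y^3 ↦ -2·X^0·Y^3·Z^0.
  monomial 3·x^0·y^2 ↦ 3·X^0·Y^2·Z^1.
  monomial 2·x^0·y^0 ↦ 2·X^0·Y^0·Z^3.
Collecting: F(X, Y, Z) = X**3 + 2*X**2*Y + X**2*Z - 2*X*Y**2 - X*Y*Z - 2*X*Z**2 - 2*Y**3 + 3*Y**2*Z + 2*Z**3.


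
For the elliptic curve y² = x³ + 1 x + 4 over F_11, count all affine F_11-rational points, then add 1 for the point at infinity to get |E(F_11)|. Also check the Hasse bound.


Affine points = {(0, 2), (0, 9), (2, 5), (2, 6), (3, 1), (3, 10), (9, 4), (9, 7)}; affine count = 8; |E(F_11)| = 9.

Discriminant check: Δ ∝ 4a³ + 27b² = 4·1³ + 27·4² = 4·1 + 27·16 ≡ 7 (mod 11). Nonzero ⇒ E is nonsingular.
For each x ∈ F_11, compute rhs = x³ + 1·x + 4 mod 11, then count y ∈ F_11 with y² ≡ rhs.
  x = 0: rhs = 4, matching y values: 2, 9 (2 points).
  x = 1: rhs = 6, matching y values: none (0 points).
  x = 2: rhs = 3, matching y values: 5, 6 (2 points).
  x = 3: rhs = 1, matching y values: 1, 10 (2 points).
  x = 4: rhs = 6, matching y values: none (0 points).
  x = 5: rhs = 2, matching y values: none (0 points).
  x = 6: rhs = 6, matching y values: none (0 points).
  x = 7: rhs = 2, matching y values: none (0 points).
  x = 8: rhs = 7, matching y values: none (0 points).
  x = 9: rhs = 5, matching y values: 4, 7 (2 points).
  x = 10: rhs = 2, matching y values: none (0 points).
Total affine count: 8.
Full point count |E(F_11)| = 8 + 1 = 9.
Hasse bound: |9 − (11+1)| = |-3| = 3 ≤ 2√11 ≈ 6.6332 ✓.


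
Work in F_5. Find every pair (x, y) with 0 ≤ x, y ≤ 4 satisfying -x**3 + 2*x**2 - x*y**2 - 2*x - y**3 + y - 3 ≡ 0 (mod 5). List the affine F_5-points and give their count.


Affine F_5-points: {(1, 1), (1, 4), (4, 2)}; count = 3.

For each of the 25 pairs (x, y) ∈ F_5², evaluate f(x, y) mod 5. Record the zeros.
  x = 0: [0↦2, 1↦2, 2↦1, 3↦3, 4↦2]  zeros at y ∈ ∅
  x = 1: [0↦1, 1↦0, 2↦1, 3↦3, 4↦0]  zeros at y ∈ {1, 4}
  x = 2: [0↦3, 1↦1, 2↦4, 3↦1, 4↦1]  zeros at y ∈ ∅
  x = 3: [0↦2, 1↦4, 2↦4, 3↦1, 4↦4]  zeros at y ∈ ∅
  x = 4: [0↦2, 1↦3, 2↦0, 3↦2, 4↦3]  zeros at y ∈ {2}
Collecting zeros: affine points = {(1, 1), (1, 4), (4, 2)}.
Total count |C(F_5)_aff| = 3.


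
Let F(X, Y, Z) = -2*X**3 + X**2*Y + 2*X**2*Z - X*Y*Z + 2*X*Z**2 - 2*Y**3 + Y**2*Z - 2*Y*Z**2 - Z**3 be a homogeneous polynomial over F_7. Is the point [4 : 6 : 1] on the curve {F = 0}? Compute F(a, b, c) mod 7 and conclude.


F(4,6,1) ≡ 2 (mod 7); P is NOT on the curve.

Evaluate F(4, 6, 1) term-by-term (mod 7).
  -2*X**3 ↦ -2·64·1·1 = -128
  X**2*Y ↦ 1·16·6·1 = 96
  2*X**2*Z ↦ 2·16·1·1 = 32
  -X*Y*Z ↦ -1·4·6·1 = -24
  2*X*Z**2 ↦ 2·4·1·1 = 8
  -2*Y**3 ↦ -2·1·216·1 = -432
  Y**2*Z ↦ 1·1·36·1 = 36
  -2*Y*Z**2 ↦ -2·1·6·1 = -12
  -Z**3 ↦ -1·1·1·1 = -1
Sum: F(4, 6, 1) = (-128) + (96) + (32) + (-24) + (8) + (-432) + (36) + (-12) + (-1) = -425.
Reducing mod 7: -425 ≡ 2 (mod 7).
Since F(a, b, c) ≡ 2 ≠ 0 (mod 7), P does NOT lie on the curve.


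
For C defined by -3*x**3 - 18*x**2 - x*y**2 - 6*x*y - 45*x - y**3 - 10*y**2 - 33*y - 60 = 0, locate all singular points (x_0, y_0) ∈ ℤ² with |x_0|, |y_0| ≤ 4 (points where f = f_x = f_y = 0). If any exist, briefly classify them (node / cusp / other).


Singular points: {(-2, -3)}; classification: cusp.

Compute partial derivatives:
  f_x = -9*x**2 - 36*x - y**2 - 6*y - 45.
  f_y = -2*x*y - 6*x - 3*y**2 - 20*y - 33.
Scan x_0 ∈ {−4, ..., 4}. For each x_0, f_y(x_0, y) is a polynomial in y; find its integer roots y ∈ {−4, ..., 4}, then test f_x and f at those candidates.
  x = -4: f_y(-4, y) = -3*y**2 - 12*y - 9; vanishes at y ∈ {-3, -1}. (-4, -3): f_x = -36 ≠ 0; (-4, -1): f_x = -40 ≠ 0.
  x = -3: f_y(-3, y) = -3*y**2 - 14*y - 15; vanishes at y ∈ {-3}. (-3, -3): f_x = -9 ≠ 0.
  x = -2: f_y(-2, y) = -3*y**2 - 16*y - 21; vanishes at y ∈ {-3}. (-2, -3): f_x = 0, f = 0 — SINGULAR.
  x = -1: f_y(-1, y) = -3*y**2 - 18*y - 27; vanishes at y ∈ {-3}. (-1, -3): f_x = -9 ≠ 0.
  x = 0: f_y(0, y) = -3*y**2 - 20*y - 33; vanishes at y ∈ {-3}. (0, -3): f_x = -36 ≠ 0.
  x = 1: f_y(1, y) = -3*y**2 - 22*y - 39; vanishes at y ∈ {-3}. (1, -3): f_x = -81 ≠ 0.
  x = 2: f_y(2, y) = -3*y**2 - 24*y - 45; vanishes at y ∈ {-3}. (2, -3): f_x = -144 ≠ 0.
  x = 3: f_y(3, y) = -3*y**2 - 26*y - 51; vanishes at y ∈ {-3}. (3, -3): f_x = -225 ≠ 0.
  x = 4: f_y(4, y) = -3*y**2 - 28*y - 57; vanishes at y ∈ {-3}. (4, -3): f_x = -324 ≠ 0.
Only singular point on the grid: (-2, -3).
Classify: substitute x = -2 + u, y = -3 + v and expand: f = -3*u**3 - u*v**2 - v**3 + v**2.
No constant or linear terms (consistent with a singular point). Quadratic part: v**2. Cubic part: -3*u**3 - u*v**2 - v**3.
The quadratic part v**2 is a perfect square, so there is a single (double) tangent line v = 0, i.e. y = -3. Restricting the cubic part to that line (v = 0) leaves -3*u**3 ≠ 0, so f is not divisible by v and the branch is v² ≈ 3*u**3 to lowest order — this is a cusp.
Classification: cusp.
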